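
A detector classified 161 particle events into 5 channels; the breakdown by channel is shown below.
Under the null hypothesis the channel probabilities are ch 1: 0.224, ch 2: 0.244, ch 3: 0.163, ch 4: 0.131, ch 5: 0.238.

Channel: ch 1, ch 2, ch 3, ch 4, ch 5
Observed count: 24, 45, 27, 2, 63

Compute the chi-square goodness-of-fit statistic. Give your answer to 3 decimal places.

38.068

Expected counts E_i = n·p_i: 161×0.224 = 36.064, 161×0.244 = 39.284, 161×0.163 = 26.243, 161×0.131 = 21.091, 161×0.238 = 38.318.
χ² = (24−36.064)²/36.064 + (45−39.284)²/39.284 + (27−26.243)²/26.243 + (2−21.091)²/21.091 + (63−38.318)²/38.318
   = 4.0356 + 0.8317 + 0.0218 + 17.2807 + 15.8986
Sum = 38.068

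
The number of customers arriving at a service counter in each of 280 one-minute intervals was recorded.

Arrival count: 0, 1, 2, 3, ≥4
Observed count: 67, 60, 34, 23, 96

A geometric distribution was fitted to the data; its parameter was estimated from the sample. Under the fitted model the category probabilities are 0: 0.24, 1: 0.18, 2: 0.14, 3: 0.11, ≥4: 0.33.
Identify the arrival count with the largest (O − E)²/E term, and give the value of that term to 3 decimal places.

3, 1.975

Expected counts E_i = n·p_i: 280×0.24 = 67.2, 280×0.18 = 50.4, 280×0.14 = 39.2, 280×0.11 = 30.8, 280×0.33 = 92.4.
cat         O        E   (O−E)²/E
0          67     67.2     0.0006
1          60     50.4     1.8286
2          34     39.2     0.6898
3          23     30.8     1.9753
≥4         96     92.4     0.1403
The largest term is for 3: 1.975.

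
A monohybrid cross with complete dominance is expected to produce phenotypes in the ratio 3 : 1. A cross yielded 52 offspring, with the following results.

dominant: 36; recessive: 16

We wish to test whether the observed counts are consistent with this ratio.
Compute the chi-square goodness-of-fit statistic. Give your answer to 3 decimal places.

0.923

Ratio total = 4. Expected counts: 52×3/4 = 39, 52×1/4 = 13.
dominant: (36 − 39)²/39 = 9/39 = 0.2308
recessive: (16 − 13)²/13 = 9/13 = 0.6923
Sum = 0.923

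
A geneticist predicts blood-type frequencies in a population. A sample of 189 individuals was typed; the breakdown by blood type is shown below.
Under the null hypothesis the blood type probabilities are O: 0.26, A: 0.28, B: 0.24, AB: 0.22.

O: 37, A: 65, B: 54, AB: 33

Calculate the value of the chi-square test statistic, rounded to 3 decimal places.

9.173

Expected counts E_i = n·p_i: 189×0.26 = 49.14, 189×0.28 = 52.92, 189×0.24 = 45.36, 189×0.22 = 41.58.
cat         O        E   (O−E)²/E
O          37    49.14     2.9992
A          65    52.92     2.7575
B          54    45.36     1.6457
AB         33    41.58     1.7705
Sum = 9.173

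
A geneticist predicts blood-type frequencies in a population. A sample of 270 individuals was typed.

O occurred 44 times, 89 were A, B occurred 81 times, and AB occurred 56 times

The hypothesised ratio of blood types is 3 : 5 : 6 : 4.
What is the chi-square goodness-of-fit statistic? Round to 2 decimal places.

Ratio total = 18. Expected counts: 270×3/18 = 45, 270×5/18 = 75, 270×6/18 = 90, 270×4/18 = 60.
cat         O        E   (O−E)²/E
O          44       45      0.022
A          89       75      2.613
B          81       90      0.900
AB         56       60      0.267
Sum = 3.80

3.80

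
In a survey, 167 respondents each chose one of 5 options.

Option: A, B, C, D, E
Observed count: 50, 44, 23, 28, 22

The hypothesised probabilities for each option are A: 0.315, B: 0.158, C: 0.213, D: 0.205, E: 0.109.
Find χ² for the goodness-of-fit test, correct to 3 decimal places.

Expected counts E_i = n·p_i: 167×0.315 = 52.605, 167×0.158 = 26.386, 167×0.213 = 35.571, 167×0.205 = 34.235, 167×0.109 = 18.203.
A: (50 − 52.605)²/52.605 = 6.786025/52.605 = 0.1290
B: (44 − 26.386)²/26.386 = 310.252996/26.386 = 11.7582
C: (23 − 35.571)²/35.571 = 158.030041/35.571 = 4.4427
D: (28 − 34.235)²/34.235 = 38.875225/34.235 = 1.1355
E: (22 − 18.203)²/18.203 = 14.417209/18.203 = 0.7920
Sum = 18.257

18.257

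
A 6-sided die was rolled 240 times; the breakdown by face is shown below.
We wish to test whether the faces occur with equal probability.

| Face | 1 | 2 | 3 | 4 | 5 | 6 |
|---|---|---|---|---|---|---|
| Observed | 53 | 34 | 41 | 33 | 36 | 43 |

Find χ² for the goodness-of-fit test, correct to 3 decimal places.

7.000

Expected count for each of the 6 categories: 240/6 = 40.
cat         O        E   (O−E)²/E
1          53       40     4.2250
2          34       40     0.9000
3          41       40     0.0250
4          33       40     1.2250
5          36       40     0.4000
6          43       40     0.2250
Sum = 7.000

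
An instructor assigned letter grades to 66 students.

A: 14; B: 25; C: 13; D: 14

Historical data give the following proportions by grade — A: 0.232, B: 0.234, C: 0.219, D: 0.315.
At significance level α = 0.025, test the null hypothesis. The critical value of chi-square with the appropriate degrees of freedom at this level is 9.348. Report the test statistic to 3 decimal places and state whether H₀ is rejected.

Expected counts E_i = n·p_i: 66×0.232 = 15.312, 66×0.234 = 15.444, 66×0.219 = 14.454, 66×0.315 = 20.79.
A: (14 − 15.312)²/15.312 = 1.721344/15.312 = 0.1124
B: (25 − 15.444)²/15.444 = 91.317136/15.444 = 5.9128
C: (13 − 14.454)²/14.454 = 2.114116/14.454 = 0.1463
D: (14 − 20.79)²/20.79 = 46.1041/20.79 = 2.2176
Sum = 8.389
df = 3. Since 8.389 < 9.348, we do not reject H₀.

8.389; do not reject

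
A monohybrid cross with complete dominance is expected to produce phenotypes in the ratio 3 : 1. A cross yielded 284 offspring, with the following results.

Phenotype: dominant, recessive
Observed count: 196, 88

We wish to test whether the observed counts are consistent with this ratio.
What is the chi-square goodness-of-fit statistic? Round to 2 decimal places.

5.43

Ratio total = 4. Expected counts: 284×3/4 = 213, 284×1/4 = 71.
cat            O        E   (O−E)²/E
dominant     196      213      1.357
recessive     88       71      4.070
Sum = 5.43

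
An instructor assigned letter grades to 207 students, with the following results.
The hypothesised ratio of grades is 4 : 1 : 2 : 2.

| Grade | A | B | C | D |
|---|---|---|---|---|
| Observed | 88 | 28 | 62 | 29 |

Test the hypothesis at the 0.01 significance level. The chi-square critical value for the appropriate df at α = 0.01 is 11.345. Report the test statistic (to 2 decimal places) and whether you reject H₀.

13.11; reject

Ratio total = 9. Expected counts: 207×4/9 = 92, 207×1/9 = 23, 207×2/9 = 46, 207×2/9 = 46.
cat         O        E   (O−E)²/E
A          88       92      0.174
B          28       23      1.087
C          62       46      5.565
D          29       46      6.283
Sum = 13.11
df = 3. Since 13.11 > 11.345, we reject H₀.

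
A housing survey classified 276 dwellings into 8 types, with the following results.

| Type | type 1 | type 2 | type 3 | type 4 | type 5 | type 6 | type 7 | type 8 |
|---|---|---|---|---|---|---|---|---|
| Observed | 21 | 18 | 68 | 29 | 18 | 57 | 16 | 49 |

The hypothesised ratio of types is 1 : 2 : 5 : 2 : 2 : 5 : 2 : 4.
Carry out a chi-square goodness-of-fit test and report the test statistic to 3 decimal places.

14.696

Ratio total = 23. Expected counts: 276×1/23 = 12, 276×2/23 = 24, 276×5/23 = 60, 276×2/23 = 24, 276×2/23 = 24, 276×5/23 = 60, 276×2/23 = 24, 276×4/23 = 48.
χ² = (21−12)²/12 + (18−24)²/24 + (68−60)²/60 + (29−24)²/24 + (18−24)²/24 + (57−60)²/60 + (16−24)²/24 + (49−48)²/48
   = 6.7500 + 1.5000 + 1.0667 + 1.0417 + 1.5000 + 0.1500 + 2.6667 + 0.0208
Sum = 14.696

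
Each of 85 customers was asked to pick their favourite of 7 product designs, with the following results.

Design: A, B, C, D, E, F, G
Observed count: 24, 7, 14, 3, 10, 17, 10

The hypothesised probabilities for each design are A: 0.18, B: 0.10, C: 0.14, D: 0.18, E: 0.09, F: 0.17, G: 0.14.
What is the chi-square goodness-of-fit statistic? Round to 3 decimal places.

16.946

Expected counts E_i = n·p_i: 85×0.18 = 15.3, 85×0.10 = 8.5, 85×0.14 = 11.9, 85×0.18 = 15.3, 85×0.09 = 7.65, 85×0.17 = 14.45, 85×0.14 = 11.9.
A: (24 − 15.3)²/15.3 = 75.69/15.3 = 4.9471
B: (7 − 8.5)²/8.5 = 2.25/8.5 = 0.2647
C: (14 − 11.9)²/11.9 = 4.41/11.9 = 0.3706
D: (3 − 15.3)²/15.3 = 151.29/15.3 = 9.8882
E: (10 − 7.65)²/7.65 = 5.5225/7.65 = 0.7219
F: (17 − 14.45)²/14.45 = 6.5025/14.45 = 0.4500
G: (10 − 11.9)²/11.9 = 3.61/11.9 = 0.3034
Sum = 16.946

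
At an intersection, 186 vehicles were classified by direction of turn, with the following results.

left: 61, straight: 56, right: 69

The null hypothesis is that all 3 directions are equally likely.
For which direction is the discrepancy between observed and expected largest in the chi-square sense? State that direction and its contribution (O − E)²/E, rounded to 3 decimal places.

right, 0.790

Expected count for each of the 3 categories: 186/3 = 62.
cat           O        E   (O−E)²/E
left         61       62     0.0161
straight     56       62     0.5806
right        69       62     0.7903
The largest term is for right: 0.790.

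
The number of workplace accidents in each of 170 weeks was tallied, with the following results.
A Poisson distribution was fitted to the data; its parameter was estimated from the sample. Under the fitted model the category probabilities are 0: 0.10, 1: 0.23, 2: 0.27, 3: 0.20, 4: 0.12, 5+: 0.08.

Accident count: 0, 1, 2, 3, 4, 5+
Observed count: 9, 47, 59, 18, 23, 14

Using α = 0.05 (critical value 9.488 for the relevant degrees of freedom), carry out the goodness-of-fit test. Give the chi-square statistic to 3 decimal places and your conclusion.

16.972; reject

Expected counts E_i = n·p_i: 170×0.10 = 17, 170×0.23 = 39.1, 170×0.27 = 45.9, 170×0.20 = 34, 170×0.12 = 20.4, 170×0.08 = 13.6.
0: (9 − 17)²/17 = 64/17 = 3.7647
1: (47 − 39.1)²/39.1 = 62.41/39.1 = 1.5962
2: (59 − 45.9)²/45.9 = 171.61/45.9 = 3.7388
3: (18 − 34)²/34 = 256/34 = 7.5294
4: (23 − 20.4)²/20.4 = 6.76/20.4 = 0.3314
5+: (14 − 13.6)²/13.6 = 0.16/13.6 = 0.0118
Sum = 16.972
df = 4. Since 16.972 > 9.488, we reject H₀.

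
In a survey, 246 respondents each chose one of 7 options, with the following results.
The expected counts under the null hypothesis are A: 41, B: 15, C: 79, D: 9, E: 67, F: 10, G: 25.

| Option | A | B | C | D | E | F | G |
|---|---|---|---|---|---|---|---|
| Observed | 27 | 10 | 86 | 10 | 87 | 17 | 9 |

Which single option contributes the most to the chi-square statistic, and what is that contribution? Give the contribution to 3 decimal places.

G, 10.240

χ² = (27−41)²/41 + (10−15)²/15 + (86−79)²/79 + (10−9)²/9 + (87−67)²/67 + (17−10)²/10 + (9−25)²/25
   = 4.7805 + 1.6667 + 0.6203 + 0.1111 + 5.9701 + 4.9000 + 10.2400
The largest term is for G: 10.240.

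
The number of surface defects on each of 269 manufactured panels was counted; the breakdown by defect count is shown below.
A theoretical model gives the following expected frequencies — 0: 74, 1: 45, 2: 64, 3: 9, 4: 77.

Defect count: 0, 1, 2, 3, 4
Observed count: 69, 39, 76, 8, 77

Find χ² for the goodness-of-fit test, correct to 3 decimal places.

3.499

cat         O        E   (O−E)²/E
0          69       74     0.3378
1          39       45     0.8000
2          76       64     2.2500
3           8        9     0.1111
4          77       77     0.0000
Sum = 3.499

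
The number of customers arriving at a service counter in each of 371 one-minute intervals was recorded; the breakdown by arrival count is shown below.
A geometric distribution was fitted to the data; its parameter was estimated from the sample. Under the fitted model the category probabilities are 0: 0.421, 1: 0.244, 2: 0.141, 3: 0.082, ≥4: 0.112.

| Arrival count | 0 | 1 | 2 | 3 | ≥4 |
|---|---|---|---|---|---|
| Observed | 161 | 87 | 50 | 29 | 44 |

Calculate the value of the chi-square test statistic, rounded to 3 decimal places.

Expected counts E_i = n·p_i: 371×0.421 = 156.191, 371×0.244 = 90.524, 371×0.141 = 52.311, 371×0.082 = 30.422, 371×0.112 = 41.552.
cat         O        E   (O−E)²/E
0         161  156.191     0.1481
1          87   90.524     0.1372
2          50   52.311     0.1021
3          29   30.422     0.0665
≥4         44   41.552     0.1442
Sum = 0.598

0.598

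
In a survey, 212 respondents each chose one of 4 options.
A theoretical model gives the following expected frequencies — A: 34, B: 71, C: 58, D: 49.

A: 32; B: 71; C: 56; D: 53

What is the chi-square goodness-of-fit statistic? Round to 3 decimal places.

0.513

A: (32 − 34)²/34 = 4/34 = 0.1176
B: (71 − 71)²/71 = 0/71 = 0.0000
C: (56 − 58)²/58 = 4/58 = 0.0690
D: (53 − 49)²/49 = 16/49 = 0.3265
Sum = 0.513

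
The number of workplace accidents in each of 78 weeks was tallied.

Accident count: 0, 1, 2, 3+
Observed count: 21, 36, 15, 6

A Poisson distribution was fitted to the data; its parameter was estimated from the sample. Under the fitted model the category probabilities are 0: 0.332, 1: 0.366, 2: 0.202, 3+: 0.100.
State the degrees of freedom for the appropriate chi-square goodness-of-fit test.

There are k = 4 categories and 1 parameter estimated from the data, so df = 4 − 1 − 1 = 2.

2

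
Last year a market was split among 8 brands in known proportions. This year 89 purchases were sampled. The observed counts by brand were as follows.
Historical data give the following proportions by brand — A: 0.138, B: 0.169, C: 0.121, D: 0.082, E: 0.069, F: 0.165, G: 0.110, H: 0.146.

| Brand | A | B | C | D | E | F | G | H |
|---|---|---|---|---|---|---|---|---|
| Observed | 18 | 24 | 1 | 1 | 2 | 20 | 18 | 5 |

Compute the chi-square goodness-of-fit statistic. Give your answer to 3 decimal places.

Expected counts E_i = n·p_i: 89×0.138 = 12.282, 89×0.169 = 15.041, 89×0.121 = 10.769, 89×0.082 = 7.298, 89×0.069 = 6.141, 89×0.165 = 14.685, 89×0.110 = 9.79, 89×0.146 = 12.994.
χ² = (18−12.282)²/12.282 + (24−15.041)²/15.041 + (1−10.769)²/10.769 + (1−7.298)²/7.298 + (2−6.141)²/6.141 + (20−14.685)²/14.685 + (18−9.79)²/9.79 + (5−12.994)²/12.994
   = 2.6621 + 5.3363 + 8.8619 + 5.4350 + 2.7924 + 1.9237 + 6.8850 + 4.9180
Sum = 38.814

38.814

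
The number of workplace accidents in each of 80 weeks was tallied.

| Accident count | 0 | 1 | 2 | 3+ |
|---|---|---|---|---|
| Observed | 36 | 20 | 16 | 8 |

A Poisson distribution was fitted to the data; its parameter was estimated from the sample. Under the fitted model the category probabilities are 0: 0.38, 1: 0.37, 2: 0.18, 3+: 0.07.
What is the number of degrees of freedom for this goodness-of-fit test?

2

There are k = 4 categories and 1 parameter estimated from the data, so df = 4 − 1 − 1 = 2.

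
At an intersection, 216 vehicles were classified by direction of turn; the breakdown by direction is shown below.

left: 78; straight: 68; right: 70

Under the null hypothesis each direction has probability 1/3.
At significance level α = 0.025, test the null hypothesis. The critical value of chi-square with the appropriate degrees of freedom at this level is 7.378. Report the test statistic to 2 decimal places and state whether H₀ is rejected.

0.78; do not reject

Under H₀ each category has probability 1/3, so each expected count is 216/3 = 72.
cat           O        E   (O−E)²/E
left         78       72      0.500
straight     68       72      0.222
right        70       72      0.056
Sum = 0.78
df = 2. Since 0.78 < 7.378, we do not reject H₀.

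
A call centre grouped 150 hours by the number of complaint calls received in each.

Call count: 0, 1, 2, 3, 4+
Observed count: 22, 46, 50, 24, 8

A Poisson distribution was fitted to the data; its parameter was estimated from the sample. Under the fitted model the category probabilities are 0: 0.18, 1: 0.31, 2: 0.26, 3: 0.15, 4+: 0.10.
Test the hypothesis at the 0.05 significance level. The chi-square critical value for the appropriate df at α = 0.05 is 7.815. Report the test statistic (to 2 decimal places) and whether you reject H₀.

7.40; do not reject

Expected counts E_i = n·p_i: 150×0.18 = 27, 150×0.31 = 46.5, 150×0.26 = 39, 150×0.15 = 22.5, 150×0.10 = 15.
0: (22 − 27)²/27 = 25/27 = 0.926
1: (46 − 46.5)²/46.5 = 0.25/46.5 = 0.005
2: (50 − 39)²/39 = 121/39 = 3.103
3: (24 − 22.5)²/22.5 = 2.25/22.5 = 0.100
4+: (8 − 15)²/15 = 49/15 = 3.267
Sum = 7.40
df = 3. Since 7.40 < 7.815, we do not reject H₀.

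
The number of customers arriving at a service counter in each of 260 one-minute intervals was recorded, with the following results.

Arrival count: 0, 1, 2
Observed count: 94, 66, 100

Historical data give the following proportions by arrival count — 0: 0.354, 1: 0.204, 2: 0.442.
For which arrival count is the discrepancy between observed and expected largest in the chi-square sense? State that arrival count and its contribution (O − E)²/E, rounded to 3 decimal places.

Expected counts E_i = n·p_i: 260×0.354 = 92.04, 260×0.204 = 53.04, 260×0.442 = 114.92.
χ² = (94−92.04)²/92.04 + (66−53.04)²/53.04 + (100−114.92)²/114.92
   = 0.0417 + 3.1667 + 1.9371
The largest term is for 1: 3.167.

1, 3.167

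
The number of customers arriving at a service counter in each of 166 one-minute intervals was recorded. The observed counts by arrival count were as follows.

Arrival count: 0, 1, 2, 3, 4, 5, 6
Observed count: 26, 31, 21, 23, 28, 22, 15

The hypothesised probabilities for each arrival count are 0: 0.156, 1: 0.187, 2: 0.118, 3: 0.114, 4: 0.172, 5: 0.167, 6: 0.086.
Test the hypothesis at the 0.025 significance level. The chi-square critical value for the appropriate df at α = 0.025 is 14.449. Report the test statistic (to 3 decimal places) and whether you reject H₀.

2.209; do not reject

Expected counts E_i = n·p_i: 166×0.156 = 25.896, 166×0.187 = 31.042, 166×0.118 = 19.588, 166×0.114 = 18.924, 166×0.172 = 28.552, 166×0.167 = 27.722, 166×0.086 = 14.276.
cat         O        E   (O−E)²/E
0          26   25.896     0.0004
1          31   31.042     0.0001
2          21   19.588     0.1018
3          23   18.924     0.8779
4          28   28.552     0.0107
5          22   27.722     1.1811
6          15   14.276     0.0367
Sum = 2.209
df = 6. Since 2.209 < 14.449, we do not reject H₀.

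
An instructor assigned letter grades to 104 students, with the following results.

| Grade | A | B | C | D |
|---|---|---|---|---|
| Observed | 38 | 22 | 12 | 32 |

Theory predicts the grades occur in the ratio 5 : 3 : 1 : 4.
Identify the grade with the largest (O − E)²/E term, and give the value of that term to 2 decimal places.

Ratio total = 13. Expected counts: 104×5/13 = 40, 104×3/13 = 24, 104×1/13 = 8, 104×4/13 = 32.
A: (38 − 40)²/40 = 4/40 = 0.100
B: (22 − 24)²/24 = 4/24 = 0.167
C: (12 − 8)²/8 = 16/8 = 2.000
D: (32 − 32)²/32 = 0/32 = 0.000
The largest term is for C: 2.00.

C, 2.00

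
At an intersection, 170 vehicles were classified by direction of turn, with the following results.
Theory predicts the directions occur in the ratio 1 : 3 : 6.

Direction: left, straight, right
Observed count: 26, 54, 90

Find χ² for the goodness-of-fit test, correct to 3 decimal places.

Ratio total = 10. Expected counts: 170×1/10 = 17, 170×3/10 = 51, 170×6/10 = 102.
χ² = (26−17)²/17 + (54−51)²/51 + (90−102)²/102
   = 4.7647 + 0.1765 + 1.4118
Sum = 6.353

6.353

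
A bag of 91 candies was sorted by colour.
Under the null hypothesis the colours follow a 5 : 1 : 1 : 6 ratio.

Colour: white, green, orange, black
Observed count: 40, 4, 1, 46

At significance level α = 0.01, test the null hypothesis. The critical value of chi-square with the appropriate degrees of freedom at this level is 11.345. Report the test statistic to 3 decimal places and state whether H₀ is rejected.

7.524; do not reject

Ratio total = 13. Expected counts: 91×5/13 = 35, 91×1/13 = 7, 91×1/13 = 7, 91×6/13 = 42.
χ² = (40−35)²/35 + (4−7)²/7 + (1−7)²/7 + (46−42)²/42
   = 0.7143 + 1.2857 + 5.1429 + 0.3810
Sum = 7.524
df = 3. Since 7.524 < 11.345, we do not reject H₀.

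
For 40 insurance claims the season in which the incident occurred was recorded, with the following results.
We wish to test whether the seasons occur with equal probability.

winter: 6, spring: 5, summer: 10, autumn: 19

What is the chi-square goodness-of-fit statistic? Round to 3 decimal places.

12.200

Under H₀ each category has probability 1/4, so each expected count is 40/4 = 10.
winter: (6 − 10)²/10 = 16/10 = 1.6000
spring: (5 − 10)²/10 = 25/10 = 2.5000
summer: (10 − 10)²/10 = 0/10 = 0.0000
autumn: (19 − 10)²/10 = 81/10 = 8.1000
Sum = 12.200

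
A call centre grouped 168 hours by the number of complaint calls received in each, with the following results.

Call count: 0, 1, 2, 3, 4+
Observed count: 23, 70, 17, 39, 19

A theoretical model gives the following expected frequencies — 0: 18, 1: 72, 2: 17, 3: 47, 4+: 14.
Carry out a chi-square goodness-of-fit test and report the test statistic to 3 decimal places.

4.592

χ² = (23−18)²/18 + (70−72)²/72 + (17−17)²/17 + (39−47)²/47 + (19−14)²/14
   = 1.3889 + 0.0556 + 0.0000 + 1.3617 + 1.7857
Sum = 4.592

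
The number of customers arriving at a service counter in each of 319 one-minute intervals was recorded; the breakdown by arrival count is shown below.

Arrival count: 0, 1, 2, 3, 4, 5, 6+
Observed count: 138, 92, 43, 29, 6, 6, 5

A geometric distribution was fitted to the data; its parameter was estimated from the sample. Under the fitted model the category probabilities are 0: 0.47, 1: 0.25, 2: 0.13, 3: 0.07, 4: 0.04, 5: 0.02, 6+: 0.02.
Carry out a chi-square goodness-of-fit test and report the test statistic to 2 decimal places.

8.78

Expected counts E_i = n·p_i: 319×0.47 = 149.93, 319×0.25 = 79.75, 319×0.13 = 41.47, 319×0.07 = 22.33, 319×0.04 = 12.76, 319×0.02 = 6.38, 319×0.02 = 6.38.
cat         O        E   (O−E)²/E
0         138   149.93      0.949
1          92    79.75      1.882
2          43    41.47      0.056
3          29    22.33      1.992
4           6    12.76      3.581
5           6     6.38      0.023
6+          5     6.38      0.298
Sum = 8.78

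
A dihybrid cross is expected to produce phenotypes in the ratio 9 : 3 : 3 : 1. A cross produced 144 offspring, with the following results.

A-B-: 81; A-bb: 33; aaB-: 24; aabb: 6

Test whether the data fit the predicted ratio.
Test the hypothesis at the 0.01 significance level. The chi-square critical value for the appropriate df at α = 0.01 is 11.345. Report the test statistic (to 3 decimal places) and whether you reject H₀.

Ratio total = 16. Expected counts: 144×9/16 = 81, 144×3/16 = 27, 144×3/16 = 27, 144×1/16 = 9.
χ² = (81−81)²/81 + (33−27)²/27 + (24−27)²/27 + (6−9)²/9
   = 0.0000 + 1.3333 + 0.3333 + 1.0000
Sum = 2.667
df = 3. Since 2.667 < 11.345, we do not reject H₀.

2.667; do not reject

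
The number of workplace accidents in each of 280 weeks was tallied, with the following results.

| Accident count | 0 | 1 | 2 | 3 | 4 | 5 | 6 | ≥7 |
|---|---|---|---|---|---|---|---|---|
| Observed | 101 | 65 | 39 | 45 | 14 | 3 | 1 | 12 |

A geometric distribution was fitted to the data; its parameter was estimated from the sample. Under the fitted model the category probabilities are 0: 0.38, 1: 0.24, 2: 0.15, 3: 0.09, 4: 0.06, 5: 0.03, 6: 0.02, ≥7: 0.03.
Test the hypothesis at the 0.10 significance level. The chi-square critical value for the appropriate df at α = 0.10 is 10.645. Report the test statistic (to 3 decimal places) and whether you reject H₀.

Expected counts E_i = n·p_i: 280×0.38 = 106.4, 280×0.24 = 67.2, 280×0.15 = 42, 280×0.09 = 25.2, 280×0.06 = 16.8, 280×0.03 = 8.4, 280×0.02 = 5.6, 280×0.03 = 8.4.
χ² = (101−106.4)²/106.4 + (65−67.2)²/67.2 + (39−42)²/42 + (45−25.2)²/25.2 + (14−16.8)²/16.8 + (3−8.4)²/8.4 + (1−5.6)²/5.6 + (12−8.4)²/8.4
   = 0.2741 + 0.0720 + 0.2143 + 15.5571 + 0.4667 + 3.4714 + 3.7786 + 1.5429
Sum = 25.377
df = 6. Since 25.377 > 10.645, we reject H₀.

25.377; reject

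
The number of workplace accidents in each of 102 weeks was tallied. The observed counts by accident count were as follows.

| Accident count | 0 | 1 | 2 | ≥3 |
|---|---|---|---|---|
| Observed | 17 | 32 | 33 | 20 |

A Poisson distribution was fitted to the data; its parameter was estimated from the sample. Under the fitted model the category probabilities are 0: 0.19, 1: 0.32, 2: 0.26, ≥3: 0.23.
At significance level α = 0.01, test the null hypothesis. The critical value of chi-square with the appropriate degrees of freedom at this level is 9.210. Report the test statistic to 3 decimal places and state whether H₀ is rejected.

Expected counts E_i = n·p_i: 102×0.19 = 19.38, 102×0.32 = 32.64, 102×0.26 = 26.52, 102×0.23 = 23.46.
0: (17 − 19.38)²/19.38 = 5.6644/19.38 = 0.2923
1: (32 − 32.64)²/32.64 = 0.4096/32.64 = 0.0125
2: (33 − 26.52)²/26.52 = 41.9904/26.52 = 1.5833
≥3: (20 − 23.46)²/23.46 = 11.9716/23.46 = 0.5103
Sum = 2.398
df = 2. Since 2.398 < 9.210, we do not reject H₀.

2.398; do not reject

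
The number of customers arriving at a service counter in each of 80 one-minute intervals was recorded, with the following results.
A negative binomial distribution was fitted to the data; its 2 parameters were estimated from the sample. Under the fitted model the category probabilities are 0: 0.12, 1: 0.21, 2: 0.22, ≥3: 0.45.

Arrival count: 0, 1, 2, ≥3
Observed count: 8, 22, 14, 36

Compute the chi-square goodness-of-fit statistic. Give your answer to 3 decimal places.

Expected counts E_i = n·p_i: 80×0.12 = 9.6, 80×0.21 = 16.8, 80×0.22 = 17.6, 80×0.45 = 36.
0: (8 − 9.6)²/9.6 = 2.56/9.6 = 0.2667
1: (22 − 16.8)²/16.8 = 27.04/16.8 = 1.6095
2: (14 − 17.6)²/17.6 = 12.96/17.6 = 0.7364
≥3: (36 − 36)²/36 = 0/36 = 0.0000
Sum = 2.613

2.613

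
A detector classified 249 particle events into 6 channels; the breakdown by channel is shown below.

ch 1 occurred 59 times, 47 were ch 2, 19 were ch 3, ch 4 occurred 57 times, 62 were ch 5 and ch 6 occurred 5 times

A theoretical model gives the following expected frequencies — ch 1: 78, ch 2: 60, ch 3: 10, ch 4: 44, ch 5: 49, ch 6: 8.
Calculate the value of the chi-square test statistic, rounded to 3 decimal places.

χ² = (59−78)²/78 + (47−60)²/60 + (19−10)²/10 + (57−44)²/44 + (62−49)²/49 + (5−8)²/8
   = 4.6282 + 2.8167 + 8.1000 + 3.8409 + 3.4490 + 1.1250
Sum = 23.960

23.960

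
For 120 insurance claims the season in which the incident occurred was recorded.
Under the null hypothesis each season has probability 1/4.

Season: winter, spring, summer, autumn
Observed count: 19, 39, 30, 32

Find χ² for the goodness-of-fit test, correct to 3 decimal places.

Expected count for each of the 4 categories: 120/4 = 30.
χ² = (19−30)²/30 + (39−30)²/30 + (30−30)²/30 + (32−30)²/30
   = 4.0333 + 2.7000 + 0.0000 + 0.1333
Sum = 6.867

6.867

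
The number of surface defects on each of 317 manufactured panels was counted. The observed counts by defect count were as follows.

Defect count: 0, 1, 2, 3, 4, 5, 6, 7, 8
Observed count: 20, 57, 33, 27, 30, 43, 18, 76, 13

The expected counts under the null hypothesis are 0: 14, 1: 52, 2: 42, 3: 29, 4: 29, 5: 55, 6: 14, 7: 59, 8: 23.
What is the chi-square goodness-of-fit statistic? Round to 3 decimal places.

18.160

χ² = (20−14)²/14 + (57−52)²/52 + (33−42)²/42 + (27−29)²/29 + (30−29)²/29 + (43−55)²/55 + (18−14)²/14 + (76−59)²/59 + (13−23)²/23
   = 2.5714 + 0.4808 + 1.9286 + 0.1379 + 0.0345 + 2.6182 + 1.1429 + 4.8983 + 4.3478
Sum = 18.160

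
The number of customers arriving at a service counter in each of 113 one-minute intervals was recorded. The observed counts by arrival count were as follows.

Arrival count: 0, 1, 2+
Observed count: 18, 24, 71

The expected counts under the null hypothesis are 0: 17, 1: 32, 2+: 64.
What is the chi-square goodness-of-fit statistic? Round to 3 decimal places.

2.824

0: (18 − 17)²/17 = 1/17 = 0.0588
1: (24 − 32)²/32 = 64/32 = 2.0000
2+: (71 − 64)²/64 = 49/64 = 0.7656
Sum = 2.824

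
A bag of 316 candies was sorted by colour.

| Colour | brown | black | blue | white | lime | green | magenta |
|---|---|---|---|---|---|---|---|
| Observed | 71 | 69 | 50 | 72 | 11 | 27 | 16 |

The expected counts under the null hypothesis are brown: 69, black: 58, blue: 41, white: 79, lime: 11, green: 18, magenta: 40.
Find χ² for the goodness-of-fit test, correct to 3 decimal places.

23.640

brown: (71 − 69)²/69 = 4/69 = 0.0580
black: (69 − 58)²/58 = 121/58 = 2.0862
blue: (50 − 41)²/41 = 81/41 = 1.9756
white: (72 − 79)²/79 = 49/79 = 0.6203
lime: (11 − 11)²/11 = 0/11 = 0.0000
green: (27 − 18)²/18 = 81/18 = 4.5000
magenta: (16 − 40)²/40 = 576/40 = 14.4000
Sum = 23.640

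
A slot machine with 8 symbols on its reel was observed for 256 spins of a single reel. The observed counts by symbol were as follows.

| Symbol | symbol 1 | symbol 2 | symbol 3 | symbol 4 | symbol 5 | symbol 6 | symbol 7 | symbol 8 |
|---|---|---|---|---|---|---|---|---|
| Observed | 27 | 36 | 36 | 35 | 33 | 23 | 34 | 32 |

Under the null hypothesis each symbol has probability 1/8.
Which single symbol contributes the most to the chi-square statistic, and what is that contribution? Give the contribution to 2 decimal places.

Under H₀ each category has probability 1/8, so each expected count is 256/8 = 32.
symbol 1: (27 − 32)²/32 = 25/32 = 0.781
symbol 2: (36 − 32)²/32 = 16/32 = 0.500
symbol 3: (36 − 32)²/32 = 16/32 = 0.500
symbol 4: (35 − 32)²/32 = 9/32 = 0.281
symbol 5: (33 − 32)²/32 = 1/32 = 0.031
symbol 6: (23 − 32)²/32 = 81/32 = 2.531
symbol 7: (34 − 32)²/32 = 4/32 = 0.125
symbol 8: (32 − 32)²/32 = 0/32 = 0.000
The largest term is for symbol 6: 2.53.

symbol 6, 2.53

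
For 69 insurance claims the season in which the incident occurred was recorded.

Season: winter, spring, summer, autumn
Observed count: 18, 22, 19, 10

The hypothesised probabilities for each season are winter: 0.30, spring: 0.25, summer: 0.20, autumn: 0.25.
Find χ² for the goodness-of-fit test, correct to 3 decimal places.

6.667

Expected counts E_i = n·p_i: 69×0.30 = 20.7, 69×0.25 = 17.25, 69×0.20 = 13.8, 69×0.25 = 17.25.
winter: (18 − 20.7)²/20.7 = 7.29/20.7 = 0.3522
spring: (22 − 17.25)²/17.25 = 22.5625/17.25 = 1.3080
summer: (19 − 13.8)²/13.8 = 27.04/13.8 = 1.9594
autumn: (10 − 17.25)²/17.25 = 52.5625/17.25 = 3.0471
Sum = 6.667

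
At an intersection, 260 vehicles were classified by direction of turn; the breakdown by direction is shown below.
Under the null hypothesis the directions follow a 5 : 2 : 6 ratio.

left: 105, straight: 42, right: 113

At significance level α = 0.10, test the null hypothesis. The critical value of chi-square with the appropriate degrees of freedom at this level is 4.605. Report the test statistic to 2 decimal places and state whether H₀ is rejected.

Ratio total = 13. Expected counts: 260×5/13 = 100, 260×2/13 = 40, 260×6/13 = 120.
cat           O        E   (O−E)²/E
left        105      100      0.250
straight     42       40      0.100
right       113      120      0.408
Sum = 0.76
df = 2. Since 0.76 < 4.605, we do not reject H₀.

0.76; do not reject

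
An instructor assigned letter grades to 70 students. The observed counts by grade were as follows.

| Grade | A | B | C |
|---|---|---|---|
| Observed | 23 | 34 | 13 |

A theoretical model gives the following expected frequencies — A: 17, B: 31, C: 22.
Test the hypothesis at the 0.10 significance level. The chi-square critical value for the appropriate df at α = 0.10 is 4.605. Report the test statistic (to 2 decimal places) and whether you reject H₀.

6.09; reject

χ² = (23−17)²/17 + (34−31)²/31 + (13−22)²/22
   = 2.118 + 0.290 + 3.682
Sum = 6.09
df = 2. Since 6.09 > 4.605, we reject H₀.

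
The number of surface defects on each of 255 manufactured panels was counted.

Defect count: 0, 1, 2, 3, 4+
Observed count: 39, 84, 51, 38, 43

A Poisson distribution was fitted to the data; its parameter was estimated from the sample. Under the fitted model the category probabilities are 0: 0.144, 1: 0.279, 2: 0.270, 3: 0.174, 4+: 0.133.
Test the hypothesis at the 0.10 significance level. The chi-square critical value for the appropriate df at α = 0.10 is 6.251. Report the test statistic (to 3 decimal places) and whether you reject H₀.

10.440; reject

Expected counts E_i = n·p_i: 255×0.144 = 36.72, 255×0.279 = 71.145, 255×0.270 = 68.85, 255×0.174 = 44.37, 255×0.133 = 33.915.
cat         O        E   (O−E)²/E
0          39    36.72     0.1416
1          84   71.145     2.3227
2          51    68.85     4.6278
3          38    44.37     0.9145
4+         43   33.915     2.4336
Sum = 10.440
df = 3. Since 10.440 > 6.251, we reject H₀.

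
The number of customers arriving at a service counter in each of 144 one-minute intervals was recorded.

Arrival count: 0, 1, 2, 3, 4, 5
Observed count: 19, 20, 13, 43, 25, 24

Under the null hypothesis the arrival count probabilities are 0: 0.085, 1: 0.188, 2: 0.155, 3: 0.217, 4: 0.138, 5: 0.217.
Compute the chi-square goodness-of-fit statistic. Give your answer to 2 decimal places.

Expected counts E_i = n·p_i: 144×0.085 = 12.24, 144×0.188 = 27.072, 144×0.155 = 22.32, 144×0.217 = 31.248, 144×0.138 = 19.872, 144×0.217 = 31.248.
cat         O        E   (O−E)²/E
0          19    12.24      3.733
1          20   27.072      1.847
2          13    22.32      3.892
3          43   31.248      4.420
4          25   19.872      1.323
5          24   31.248      1.681
Sum = 16.90

16.90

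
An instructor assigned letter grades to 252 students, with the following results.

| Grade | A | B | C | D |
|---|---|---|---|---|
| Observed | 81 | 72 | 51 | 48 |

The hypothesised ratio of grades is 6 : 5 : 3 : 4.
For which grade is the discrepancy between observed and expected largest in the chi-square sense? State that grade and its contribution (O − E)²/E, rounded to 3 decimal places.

C, 1.929

Ratio total = 18. Expected counts: 252×6/18 = 84, 252×5/18 = 70, 252×3/18 = 42, 252×4/18 = 56.
χ² = (81−84)²/84 + (72−70)²/70 + (51−42)²/42 + (48−56)²/56
   = 0.1071 + 0.0571 + 1.9286 + 1.1429
The largest term is for C: 1.929.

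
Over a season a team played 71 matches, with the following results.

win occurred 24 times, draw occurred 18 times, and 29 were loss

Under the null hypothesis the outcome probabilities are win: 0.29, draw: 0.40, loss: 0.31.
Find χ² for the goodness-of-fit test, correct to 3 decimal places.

6.593

Expected counts E_i = n·p_i: 71×0.29 = 20.59, 71×0.40 = 28.4, 71×0.31 = 22.01.
χ² = (24−20.59)²/20.59 + (18−28.4)²/28.4 + (29−22.01)²/22.01
   = 0.5647 + 3.8085 + 2.2199
Sum = 6.593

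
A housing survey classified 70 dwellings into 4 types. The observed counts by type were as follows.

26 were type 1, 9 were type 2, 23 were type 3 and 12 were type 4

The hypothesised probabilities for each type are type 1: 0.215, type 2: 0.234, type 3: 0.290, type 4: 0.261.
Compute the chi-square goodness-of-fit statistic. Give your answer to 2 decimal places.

13.80

Expected counts E_i = n·p_i: 70×0.215 = 15.05, 70×0.234 = 16.38, 70×0.290 = 20.3, 70×0.261 = 18.27.
type 1: (26 − 15.05)²/15.05 = 119.9025/15.05 = 7.967
type 2: (9 − 16.38)²/16.38 = 54.4644/16.38 = 3.325
type 3: (23 − 20.3)²/20.3 = 7.29/20.3 = 0.359
type 4: (12 − 18.27)²/18.27 = 39.3129/18.27 = 2.152
Sum = 13.80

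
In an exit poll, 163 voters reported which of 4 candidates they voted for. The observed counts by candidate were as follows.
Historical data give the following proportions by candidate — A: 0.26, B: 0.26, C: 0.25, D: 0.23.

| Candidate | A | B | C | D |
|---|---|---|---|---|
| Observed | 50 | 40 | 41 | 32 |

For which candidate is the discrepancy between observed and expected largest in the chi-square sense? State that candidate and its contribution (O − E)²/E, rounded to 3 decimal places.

A, 1.370

Expected counts E_i = n·p_i: 163×0.26 = 42.38, 163×0.26 = 42.38, 163×0.25 = 40.75, 163×0.23 = 37.49.
cat         O        E   (O−E)²/E
A          50    42.38     1.3701
B          40    42.38     0.1337
C          41    40.75     0.0015
D          32    37.49     0.8040
The largest term is for A: 1.370.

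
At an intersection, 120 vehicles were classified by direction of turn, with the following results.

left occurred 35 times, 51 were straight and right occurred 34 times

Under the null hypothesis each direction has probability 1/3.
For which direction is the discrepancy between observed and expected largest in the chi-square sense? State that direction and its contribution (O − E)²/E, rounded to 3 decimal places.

straight, 3.025

Expected count for each of the 3 categories: 120/3 = 40.
cat           O        E   (O−E)²/E
left         35       40     0.6250
straight     51       40     3.0250
right        34       40     0.9000
The largest term is for straight: 3.025.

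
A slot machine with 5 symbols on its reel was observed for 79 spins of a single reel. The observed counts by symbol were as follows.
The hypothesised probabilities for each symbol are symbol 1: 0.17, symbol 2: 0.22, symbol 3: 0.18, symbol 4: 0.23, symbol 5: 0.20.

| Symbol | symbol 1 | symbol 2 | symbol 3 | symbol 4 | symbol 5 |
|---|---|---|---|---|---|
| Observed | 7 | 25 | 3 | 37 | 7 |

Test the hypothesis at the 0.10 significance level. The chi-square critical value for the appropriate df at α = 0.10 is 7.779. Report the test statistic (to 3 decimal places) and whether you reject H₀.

Expected counts E_i = n·p_i: 79×0.17 = 13.43, 79×0.22 = 17.38, 79×0.18 = 14.22, 79×0.23 = 18.17, 79×0.20 = 15.8.
χ² = (7−13.43)²/13.43 + (25−17.38)²/17.38 + (3−14.22)²/14.22 + (37−18.17)²/18.17 + (7−15.8)²/15.8
   = 3.0785 + 3.3409 + 8.8529 + 19.5140 + 4.9013
Sum = 39.688
df = 4. Since 39.688 > 7.779, we reject H₀.

39.688; reject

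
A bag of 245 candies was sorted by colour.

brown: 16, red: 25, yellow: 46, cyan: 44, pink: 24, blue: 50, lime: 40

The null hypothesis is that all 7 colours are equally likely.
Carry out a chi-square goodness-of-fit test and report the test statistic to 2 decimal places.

Expected count for each of the 7 categories: 245/7 = 35.
cat         O        E   (O−E)²/E
brown      16       35     10.314
red        25       35      2.857
yellow     46       35      3.457
cyan       44       35      2.314
pink       24       35      3.457
blue       50       35      6.429
lime       40       35      0.714
Sum = 29.54

29.54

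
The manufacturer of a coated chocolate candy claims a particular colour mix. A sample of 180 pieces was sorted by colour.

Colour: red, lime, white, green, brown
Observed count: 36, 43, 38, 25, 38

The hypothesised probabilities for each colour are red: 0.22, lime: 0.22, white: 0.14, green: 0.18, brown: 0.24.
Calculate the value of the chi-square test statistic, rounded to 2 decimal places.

Expected counts E_i = n·p_i: 180×0.22 = 39.6, 180×0.22 = 39.6, 180×0.14 = 25.2, 180×0.18 = 32.4, 180×0.24 = 43.2.
cat         O        E   (O−E)²/E
red        36     39.6      0.327
lime       43     39.6      0.292
white      38     25.2      6.502
green      25     32.4      1.690
brown      38     43.2      0.626
Sum = 9.44

9.44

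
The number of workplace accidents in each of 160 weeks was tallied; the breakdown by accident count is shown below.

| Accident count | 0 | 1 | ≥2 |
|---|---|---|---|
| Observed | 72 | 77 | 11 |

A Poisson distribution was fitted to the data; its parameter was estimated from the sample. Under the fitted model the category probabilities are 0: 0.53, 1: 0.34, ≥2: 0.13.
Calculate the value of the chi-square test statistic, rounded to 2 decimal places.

Expected counts E_i = n·p_i: 160×0.53 = 84.8, 160×0.34 = 54.4, 160×0.13 = 20.8.
χ² = (72−84.8)²/84.8 + (77−54.4)²/54.4 + (11−20.8)²/20.8
   = 1.932 + 9.389 + 4.617
Sum = 15.94

15.94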